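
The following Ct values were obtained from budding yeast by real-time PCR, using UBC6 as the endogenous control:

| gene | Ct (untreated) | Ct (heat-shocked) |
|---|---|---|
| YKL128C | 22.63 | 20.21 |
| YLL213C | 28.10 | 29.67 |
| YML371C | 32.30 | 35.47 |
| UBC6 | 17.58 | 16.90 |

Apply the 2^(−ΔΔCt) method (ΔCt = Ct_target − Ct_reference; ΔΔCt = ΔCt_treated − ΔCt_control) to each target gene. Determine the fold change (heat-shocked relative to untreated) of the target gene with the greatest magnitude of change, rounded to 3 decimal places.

0.069

YKL128C: ΔΔCt = (20.21−16.90) − (22.63−17.58) = 3.31 − 5.05 = -1.74; fold change = 2^1.74 = 3.340
YLL213C: ΔΔCt = (29.67−16.90) − (28.10−17.58) = 12.77 − 10.52 = 2.25; fold change = 2^-2.25 = 0.210
YML371C: ΔΔCt = (35.47−16.90) − (32.30−17.58) = 18.57 − 14.72 = 3.85; fold change = 2^-3.85 = 0.069
YML371C has the largest |ΔΔCt| = 3.85.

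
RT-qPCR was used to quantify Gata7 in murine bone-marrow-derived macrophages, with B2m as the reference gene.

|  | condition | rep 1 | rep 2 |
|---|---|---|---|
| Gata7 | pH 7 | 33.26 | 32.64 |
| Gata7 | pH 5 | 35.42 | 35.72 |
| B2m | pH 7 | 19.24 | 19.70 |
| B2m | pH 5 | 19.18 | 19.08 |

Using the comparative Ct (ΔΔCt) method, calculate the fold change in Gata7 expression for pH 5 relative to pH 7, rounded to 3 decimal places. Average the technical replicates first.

0.129

Mean Ct: Gata7 pH 7 32.950; Gata7 pH 5 35.570; B2m pH 7 19.470; B2m pH 5 19.130
ΔCt(pH 7) = 32.950 − 19.470 = 13.480
ΔCt(pH 5) = 35.570 − 19.130 = 16.440
ΔΔCt = 16.440 − 13.480 = 2.960
Fold change = 2^(−2.960) = 0.1285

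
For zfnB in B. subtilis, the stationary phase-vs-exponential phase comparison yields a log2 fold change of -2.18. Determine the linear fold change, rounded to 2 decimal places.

Fold change = 2^(-2.18) = 0.221

0.22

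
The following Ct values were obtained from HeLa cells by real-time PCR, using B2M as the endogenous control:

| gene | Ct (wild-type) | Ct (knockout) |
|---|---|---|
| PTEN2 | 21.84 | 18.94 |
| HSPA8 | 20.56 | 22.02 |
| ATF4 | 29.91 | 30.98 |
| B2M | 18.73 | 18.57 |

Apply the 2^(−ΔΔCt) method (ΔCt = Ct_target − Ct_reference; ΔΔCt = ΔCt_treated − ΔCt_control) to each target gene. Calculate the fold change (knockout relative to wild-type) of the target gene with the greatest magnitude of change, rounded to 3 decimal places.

PTEN2: ΔΔCt = (18.94−18.57) − (21.84−18.73) = 0.37 − 3.11 = -2.74; fold change = 2^2.74 = 6.681
HSPA8: ΔΔCt = (22.02−18.57) − (20.56−18.73) = 3.45 − 1.83 = 1.62; fold change = 2^-1.62 = 0.325
ATF4: ΔΔCt = (30.98−18.57) − (29.91−18.73) = 12.41 − 11.18 = 1.23; fold change = 2^-1.23 = 0.426
PTEN2 has the largest |ΔΔCt| = 2.74.

6.681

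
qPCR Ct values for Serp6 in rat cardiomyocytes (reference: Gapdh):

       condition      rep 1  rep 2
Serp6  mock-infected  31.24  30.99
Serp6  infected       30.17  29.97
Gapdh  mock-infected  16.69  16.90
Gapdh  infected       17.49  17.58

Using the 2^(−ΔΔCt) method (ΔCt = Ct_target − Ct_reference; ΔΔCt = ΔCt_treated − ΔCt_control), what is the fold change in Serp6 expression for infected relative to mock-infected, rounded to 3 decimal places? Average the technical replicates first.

3.446

Mean Ct: Serp6 mock-infected 31.115; Serp6 infected 30.070; Gapdh mock-infected 16.795; Gapdh infected 17.535
ΔCt(mock-infected) = 31.115 − 16.795 = 14.320
ΔCt(infected) = 30.070 − 17.535 = 12.535
ΔΔCt = 12.535 − 14.320 = -1.785
Fold change = 2^(−(-1.785)) = 2^1.785 = 3.4462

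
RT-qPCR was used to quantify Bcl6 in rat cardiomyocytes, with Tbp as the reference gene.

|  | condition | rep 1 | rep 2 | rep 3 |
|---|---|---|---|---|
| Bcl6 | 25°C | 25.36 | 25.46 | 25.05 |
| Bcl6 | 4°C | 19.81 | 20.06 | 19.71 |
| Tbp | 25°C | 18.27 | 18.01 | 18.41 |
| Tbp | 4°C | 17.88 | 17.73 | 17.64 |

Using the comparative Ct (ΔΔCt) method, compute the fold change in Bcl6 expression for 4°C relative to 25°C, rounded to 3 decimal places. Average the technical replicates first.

30.910

Mean Ct: Bcl6 25°C 25.290; Bcl6 4°C 19.860; Tbp 25°C 18.230; Tbp 4°C 17.750
ΔCt(25°C) = 25.290 − 18.230 = 7.060
ΔCt(4°C) = 19.860 − 17.750 = 2.110
ΔΔCt = 2.110 − 7.060 = -4.950
Fold change = 2^(−(-4.950)) = 2^4.950 = 30.9100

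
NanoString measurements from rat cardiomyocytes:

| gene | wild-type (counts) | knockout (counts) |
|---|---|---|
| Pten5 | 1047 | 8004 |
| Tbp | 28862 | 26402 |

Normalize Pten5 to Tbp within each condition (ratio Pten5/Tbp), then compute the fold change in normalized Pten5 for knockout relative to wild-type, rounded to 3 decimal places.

Pten5/Tbp (wild-type) = 1047 / 28862 = 0.036276
Pten5/Tbp (knockout) = 8004 / 26402 = 0.30316
Fold change = 0.30316 / 0.036276 = 8.3570

8.357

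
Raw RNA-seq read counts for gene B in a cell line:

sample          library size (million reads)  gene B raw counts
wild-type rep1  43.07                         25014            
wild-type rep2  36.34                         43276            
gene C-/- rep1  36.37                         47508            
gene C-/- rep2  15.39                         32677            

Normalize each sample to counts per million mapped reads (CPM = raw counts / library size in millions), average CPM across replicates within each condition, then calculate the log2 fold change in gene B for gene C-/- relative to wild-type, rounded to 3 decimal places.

0.953

CPM(wild-type rep1) = 25014 / 43.07 = 580.7755
CPM(wild-type rep2) = 43276 / 36.34 = 1190.8641
CPM(gene C-/- rep1) = 47508 / 36.37 = 1306.2414
CPM(gene C-/- rep2) = 32677 / 15.39 = 2123.2619
mean CPM(wild-type) = 885.8198; mean CPM(gene C-/-) = 1714.7516
Fold change = 1714.7516 / 885.8198 = 1.93578
log2(1.93578) = 0.9529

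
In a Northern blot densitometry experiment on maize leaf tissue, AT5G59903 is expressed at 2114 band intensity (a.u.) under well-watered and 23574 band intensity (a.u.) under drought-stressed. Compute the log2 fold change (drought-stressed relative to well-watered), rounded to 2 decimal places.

3.48

Fold change = 23574 / 2114 = 11.1514
log2(11.1514) = 3.479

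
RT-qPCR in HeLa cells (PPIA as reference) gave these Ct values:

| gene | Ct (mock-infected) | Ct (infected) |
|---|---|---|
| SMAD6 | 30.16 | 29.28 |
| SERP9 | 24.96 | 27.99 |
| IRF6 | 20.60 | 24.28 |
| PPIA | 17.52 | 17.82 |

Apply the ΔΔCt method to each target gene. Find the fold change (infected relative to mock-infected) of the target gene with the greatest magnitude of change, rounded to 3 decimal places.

SMAD6: ΔΔCt = (29.28−17.82) − (30.16−17.52) = 11.46 − 12.64 = -1.18; fold change = 2^1.18 = 2.266
SERP9: ΔΔCt = (27.99−17.82) − (24.96−17.52) = 10.17 − 7.44 = 2.73; fold change = 2^-2.73 = 0.151
IRF6: ΔΔCt = (24.28−17.82) − (20.60−17.52) = 6.46 − 3.08 = 3.38; fold change = 2^-3.38 = 0.096
IRF6 has the largest |ΔΔCt| = 3.38.

0.096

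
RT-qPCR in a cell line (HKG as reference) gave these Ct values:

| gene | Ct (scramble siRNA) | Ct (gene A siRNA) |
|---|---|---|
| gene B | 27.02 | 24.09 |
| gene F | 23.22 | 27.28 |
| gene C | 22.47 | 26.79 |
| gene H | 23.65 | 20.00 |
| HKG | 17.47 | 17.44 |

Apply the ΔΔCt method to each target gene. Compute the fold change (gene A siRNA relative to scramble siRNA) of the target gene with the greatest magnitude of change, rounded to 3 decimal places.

0.049

gene B: ΔΔCt = (24.09−17.44) − (27.02−17.47) = 6.65 − 9.55 = -2.90; fold change = 2^2.90 = 7.464
gene F: ΔΔCt = (27.28−17.44) − (23.22−17.47) = 9.84 − 5.75 = 4.09; fold change = 2^-4.09 = 0.059
gene C: ΔΔCt = (26.79−17.44) − (22.47−17.47) = 9.35 − 5.00 = 4.35; fold change = 2^-4.35 = 0.049
gene H: ΔΔCt = (20.00−17.44) − (23.65−17.47) = 2.56 − 6.18 = -3.62; fold change = 2^3.62 = 12.295
gene C has the largest |ΔΔCt| = 4.35.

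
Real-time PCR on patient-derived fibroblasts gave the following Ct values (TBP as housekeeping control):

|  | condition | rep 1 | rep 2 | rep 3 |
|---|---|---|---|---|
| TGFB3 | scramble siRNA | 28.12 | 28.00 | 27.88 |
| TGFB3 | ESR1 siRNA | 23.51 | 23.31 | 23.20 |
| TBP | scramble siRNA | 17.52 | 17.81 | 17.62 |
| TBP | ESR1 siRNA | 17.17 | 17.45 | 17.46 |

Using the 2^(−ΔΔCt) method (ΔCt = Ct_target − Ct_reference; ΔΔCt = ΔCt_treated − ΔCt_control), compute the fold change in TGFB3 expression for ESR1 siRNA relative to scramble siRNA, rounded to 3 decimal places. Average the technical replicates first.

20.678

Mean Ct: TGFB3 scramble siRNA 28.000; TGFB3 ESR1 siRNA 23.340; TBP scramble siRNA 17.650; TBP ESR1 siRNA 17.360
ΔCt(scramble siRNA) = 28.000 − 17.650 = 10.350
ΔCt(ESR1 siRNA) = 23.340 − 17.360 = 5.980
ΔΔCt = 5.980 − 10.350 = -4.370
Fold change = 2^(−(-4.370)) = 2^4.370 = 20.6776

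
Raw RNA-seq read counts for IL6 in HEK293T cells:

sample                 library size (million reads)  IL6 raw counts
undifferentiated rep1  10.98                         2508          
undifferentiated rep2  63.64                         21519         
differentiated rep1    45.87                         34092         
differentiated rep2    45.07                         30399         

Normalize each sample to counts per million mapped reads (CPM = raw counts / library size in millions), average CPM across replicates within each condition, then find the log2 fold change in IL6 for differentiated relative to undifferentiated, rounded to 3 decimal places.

1.323

CPM(undifferentiated rep1) = 2508 / 10.98 = 228.4153
CPM(undifferentiated rep2) = 21519 / 63.64 = 338.1364
CPM(differentiated rep1) = 34092 / 45.87 = 743.2309
CPM(differentiated rep2) = 30399 / 45.07 = 674.4841
mean CPM(undifferentiated) = 283.2758; mean CPM(differentiated) = 708.8575
Fold change = 708.8575 / 283.2758 = 2.50236
log2(2.50236) = 1.3233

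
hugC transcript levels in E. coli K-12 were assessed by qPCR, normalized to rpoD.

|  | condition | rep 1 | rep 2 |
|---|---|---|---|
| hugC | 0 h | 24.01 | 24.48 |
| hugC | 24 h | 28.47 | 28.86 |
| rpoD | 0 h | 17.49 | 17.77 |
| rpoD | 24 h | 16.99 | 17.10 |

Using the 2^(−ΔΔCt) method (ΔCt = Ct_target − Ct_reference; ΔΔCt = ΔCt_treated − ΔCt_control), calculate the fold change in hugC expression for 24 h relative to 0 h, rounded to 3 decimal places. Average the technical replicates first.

0.031

Mean Ct: hugC 0 h 24.245; hugC 24 h 28.665; rpoD 0 h 17.630; rpoD 24 h 17.045
ΔCt(0 h) = 24.245 − 17.630 = 6.615
ΔCt(24 h) = 28.665 − 17.045 = 11.620
ΔΔCt = 11.620 − 6.615 = 5.005
Fold change = 2^(−5.005) = 0.0311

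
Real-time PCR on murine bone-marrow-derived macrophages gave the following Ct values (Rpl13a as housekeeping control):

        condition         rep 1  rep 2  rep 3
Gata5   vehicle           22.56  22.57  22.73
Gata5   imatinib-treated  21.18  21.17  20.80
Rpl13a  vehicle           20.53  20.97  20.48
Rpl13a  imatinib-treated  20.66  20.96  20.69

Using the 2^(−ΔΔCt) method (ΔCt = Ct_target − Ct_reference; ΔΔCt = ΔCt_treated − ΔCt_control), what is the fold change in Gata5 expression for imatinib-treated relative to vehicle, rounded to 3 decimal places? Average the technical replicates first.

Mean Ct: Gata5 vehicle 22.620; Gata5 imatinib-treated 21.050; Rpl13a vehicle 20.660; Rpl13a imatinib-treated 20.770
ΔCt(vehicle) = 22.620 − 20.660 = 1.960
ΔCt(imatinib-treated) = 21.050 − 20.770 = 0.280
ΔΔCt = 0.280 − 1.960 = -1.680
Fold change = 2^(−(-1.680)) = 2^1.680 = 3.2043

3.204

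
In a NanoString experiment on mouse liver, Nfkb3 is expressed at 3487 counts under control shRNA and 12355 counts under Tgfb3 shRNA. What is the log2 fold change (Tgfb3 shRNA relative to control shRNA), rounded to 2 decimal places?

Fold change = 12355 / 3487 = 3.5432
log2(3.5432) = 1.825

1.83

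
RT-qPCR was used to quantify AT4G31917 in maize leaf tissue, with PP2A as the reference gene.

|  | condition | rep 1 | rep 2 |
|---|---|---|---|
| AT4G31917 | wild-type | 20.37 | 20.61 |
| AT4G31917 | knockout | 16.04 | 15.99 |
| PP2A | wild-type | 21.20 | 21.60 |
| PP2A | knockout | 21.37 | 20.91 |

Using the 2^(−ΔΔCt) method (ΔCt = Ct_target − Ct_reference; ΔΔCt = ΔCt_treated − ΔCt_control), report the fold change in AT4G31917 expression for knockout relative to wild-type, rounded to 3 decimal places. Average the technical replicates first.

Mean Ct: AT4G31917 wild-type 20.490; AT4G31917 knockout 16.015; PP2A wild-type 21.400; PP2A knockout 21.140
ΔCt(wild-type) = 20.490 − 21.400 = -0.910
ΔCt(knockout) = 16.015 − 21.140 = -5.125
ΔΔCt = -5.125 − (-0.910) = -4.215
Fold change = 2^(−(-4.215)) = 2^4.215 = 18.5713

18.571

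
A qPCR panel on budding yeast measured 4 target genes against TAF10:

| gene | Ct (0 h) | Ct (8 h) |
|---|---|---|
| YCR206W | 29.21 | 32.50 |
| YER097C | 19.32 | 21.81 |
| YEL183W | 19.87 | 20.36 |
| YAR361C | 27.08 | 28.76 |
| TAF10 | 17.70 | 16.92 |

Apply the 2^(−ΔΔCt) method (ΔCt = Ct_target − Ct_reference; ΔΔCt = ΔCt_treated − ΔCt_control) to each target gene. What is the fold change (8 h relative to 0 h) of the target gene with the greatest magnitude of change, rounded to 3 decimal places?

YCR206W: ΔΔCt = (32.50−16.92) − (29.21−17.70) = 15.58 − 11.51 = 4.07; fold change = 2^-4.07 = 0.060
YER097C: ΔΔCt = (21.81−16.92) − (19.32−17.70) = 4.89 − 1.62 = 3.27; fold change = 2^-3.27 = 0.104
YEL183W: ΔΔCt = (20.36−16.92) − (19.87−17.70) = 3.44 − 2.17 = 1.27; fold change = 2^-1.27 = 0.415
YAR361C: ΔΔCt = (28.76−16.92) − (27.08−17.70) = 11.84 − 9.38 = 2.46; fold change = 2^-2.46 = 0.182
YCR206W has the largest |ΔΔCt| = 4.07.

0.060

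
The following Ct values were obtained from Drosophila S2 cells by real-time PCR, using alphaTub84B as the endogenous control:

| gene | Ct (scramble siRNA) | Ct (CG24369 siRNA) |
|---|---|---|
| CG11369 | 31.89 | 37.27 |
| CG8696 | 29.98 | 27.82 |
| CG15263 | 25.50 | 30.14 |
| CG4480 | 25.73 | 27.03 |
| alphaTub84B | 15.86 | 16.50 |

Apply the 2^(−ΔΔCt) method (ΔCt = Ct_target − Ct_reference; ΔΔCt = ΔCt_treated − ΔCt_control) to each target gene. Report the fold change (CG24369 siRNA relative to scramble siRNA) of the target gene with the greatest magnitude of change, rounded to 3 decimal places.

0.037

CG11369: ΔΔCt = (37.27−16.50) − (31.89−15.86) = 20.77 − 16.03 = 4.74; fold change = 2^-4.74 = 0.037
CG8696: ΔΔCt = (27.82−16.50) − (29.98−15.86) = 11.32 − 14.12 = -2.80; fold change = 2^2.80 = 6.964
CG15263: ΔΔCt = (30.14−16.50) − (25.50−15.86) = 13.64 − 9.64 = 4.00; fold change = 2^-4.00 = 0.062
CG4480: ΔΔCt = (27.03−16.50) − (25.73−15.86) = 10.53 − 9.87 = 0.66; fold change = 2^-0.66 = 0.633
CG11369 has the largest |ΔΔCt| = 4.74.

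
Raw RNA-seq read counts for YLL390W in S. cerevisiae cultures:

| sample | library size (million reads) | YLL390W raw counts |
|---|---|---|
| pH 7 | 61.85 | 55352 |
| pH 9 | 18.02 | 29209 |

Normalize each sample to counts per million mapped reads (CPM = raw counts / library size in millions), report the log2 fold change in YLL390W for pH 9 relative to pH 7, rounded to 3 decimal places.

CPM(pH 7) = 55352 / 61.85 = 894.9394
CPM(pH 9) = 29209 / 18.02 = 1620.9212
Fold change = 1620.9212 / 894.9394 = 1.81121
log2(1.81121) = 0.8570

0.857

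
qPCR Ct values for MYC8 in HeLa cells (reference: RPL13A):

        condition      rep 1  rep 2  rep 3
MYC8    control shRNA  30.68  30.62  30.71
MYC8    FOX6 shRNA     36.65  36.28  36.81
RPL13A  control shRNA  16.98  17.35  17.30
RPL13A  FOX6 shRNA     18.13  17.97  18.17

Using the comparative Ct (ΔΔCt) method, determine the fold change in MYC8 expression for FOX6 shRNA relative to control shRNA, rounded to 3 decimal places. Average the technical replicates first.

0.031

Mean Ct: MYC8 control shRNA 30.670; MYC8 FOX6 shRNA 36.580; RPL13A control shRNA 17.210; RPL13A FOX6 shRNA 18.090
ΔCt(control shRNA) = 30.670 − 17.210 = 13.460
ΔCt(FOX6 shRNA) = 36.580 − 18.090 = 18.490
ΔΔCt = 18.490 − 13.460 = 5.030
Fold change = 2^(−5.030) = 0.0306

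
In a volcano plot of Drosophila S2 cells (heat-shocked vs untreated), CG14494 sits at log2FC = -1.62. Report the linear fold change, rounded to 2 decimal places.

Fold change = 2^(-1.62) = 0.325

0.33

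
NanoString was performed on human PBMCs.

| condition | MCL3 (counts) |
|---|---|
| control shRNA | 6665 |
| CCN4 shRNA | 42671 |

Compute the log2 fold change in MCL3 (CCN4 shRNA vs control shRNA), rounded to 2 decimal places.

Fold change = 42671 / 6665 = 6.4023
log2(6.4023) = 2.679

2.68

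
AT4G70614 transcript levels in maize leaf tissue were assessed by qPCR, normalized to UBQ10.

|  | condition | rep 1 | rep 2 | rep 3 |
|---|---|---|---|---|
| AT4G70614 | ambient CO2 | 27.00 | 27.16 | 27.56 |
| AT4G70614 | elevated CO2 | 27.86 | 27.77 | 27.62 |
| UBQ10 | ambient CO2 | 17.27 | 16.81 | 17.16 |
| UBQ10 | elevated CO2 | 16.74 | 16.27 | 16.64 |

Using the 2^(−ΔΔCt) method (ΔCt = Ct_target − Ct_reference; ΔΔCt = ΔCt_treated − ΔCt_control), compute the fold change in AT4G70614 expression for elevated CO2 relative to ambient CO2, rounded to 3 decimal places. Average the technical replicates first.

Mean Ct: AT4G70614 ambient CO2 27.240; AT4G70614 elevated CO2 27.750; UBQ10 ambient CO2 17.080; UBQ10 elevated CO2 16.550
ΔCt(ambient CO2) = 27.240 − 17.080 = 10.160
ΔCt(elevated CO2) = 27.750 − 16.550 = 11.200
ΔΔCt = 11.200 − 10.160 = 1.040
Fold change = 2^(−1.040) = 0.4863

0.486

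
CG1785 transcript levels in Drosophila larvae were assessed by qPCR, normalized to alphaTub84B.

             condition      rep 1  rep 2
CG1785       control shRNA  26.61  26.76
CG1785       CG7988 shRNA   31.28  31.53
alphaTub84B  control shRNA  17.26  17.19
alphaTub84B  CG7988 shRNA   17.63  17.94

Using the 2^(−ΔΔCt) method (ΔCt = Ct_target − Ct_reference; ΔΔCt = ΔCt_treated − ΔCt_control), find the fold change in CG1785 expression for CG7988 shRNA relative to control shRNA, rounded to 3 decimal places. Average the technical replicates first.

0.056

Mean Ct: CG1785 control shRNA 26.685; CG1785 CG7988 shRNA 31.405; alphaTub84B control shRNA 17.225; alphaTub84B CG7988 shRNA 17.785
ΔCt(control shRNA) = 26.685 − 17.225 = 9.460
ΔCt(CG7988 shRNA) = 31.405 − 17.785 = 13.620
ΔΔCt = 13.620 − 9.460 = 4.160
Fold change = 2^(−4.160) = 0.0559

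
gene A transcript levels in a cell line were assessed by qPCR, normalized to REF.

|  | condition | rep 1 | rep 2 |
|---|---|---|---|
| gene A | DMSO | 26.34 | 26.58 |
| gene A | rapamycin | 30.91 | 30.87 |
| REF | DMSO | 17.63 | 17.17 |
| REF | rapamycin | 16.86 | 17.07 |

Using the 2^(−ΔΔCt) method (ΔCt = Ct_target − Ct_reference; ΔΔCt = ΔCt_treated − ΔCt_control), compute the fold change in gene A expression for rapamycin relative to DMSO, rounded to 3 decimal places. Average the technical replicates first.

0.034

Mean Ct: gene A DMSO 26.460; gene A rapamycin 30.890; REF DMSO 17.400; REF rapamycin 16.965
ΔCt(DMSO) = 26.460 − 17.400 = 9.060
ΔCt(rapamycin) = 30.890 − 16.965 = 13.925
ΔΔCt = 13.925 − 9.060 = 4.865
Fold change = 2^(−4.865) = 0.0343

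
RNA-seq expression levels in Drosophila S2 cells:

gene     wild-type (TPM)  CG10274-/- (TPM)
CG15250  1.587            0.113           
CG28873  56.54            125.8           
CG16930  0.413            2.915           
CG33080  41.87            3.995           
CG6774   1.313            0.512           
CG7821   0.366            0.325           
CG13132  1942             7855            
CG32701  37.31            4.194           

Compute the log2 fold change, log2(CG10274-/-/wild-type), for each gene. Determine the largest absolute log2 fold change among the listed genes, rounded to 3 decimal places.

3.812

log2(0.113/1.587) = -3.812  (CG15250)
log2(125.8/56.54) = 1.154  (CG28873)
log2(2.915/0.413) = 2.819  (CG16930)
log2(3.995/41.87) = -3.390  (CG33080)
log2(0.512/1.313) = -1.359  (CG6774)
log2(0.325/0.366) = -0.171  (CG7821)
log2(7855/1942) = 2.016  (CG13132)
log2(4.194/37.31) = -3.153  (CG32701)
The largest magnitude belongs to CG15250.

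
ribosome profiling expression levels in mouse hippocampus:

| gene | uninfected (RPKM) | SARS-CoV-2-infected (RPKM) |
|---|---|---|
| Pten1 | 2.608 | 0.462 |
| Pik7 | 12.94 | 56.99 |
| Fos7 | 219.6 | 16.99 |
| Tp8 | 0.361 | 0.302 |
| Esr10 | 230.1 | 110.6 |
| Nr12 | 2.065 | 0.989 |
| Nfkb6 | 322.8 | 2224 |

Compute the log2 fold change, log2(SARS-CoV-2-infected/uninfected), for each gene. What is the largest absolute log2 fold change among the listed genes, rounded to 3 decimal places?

log2(0.462/2.608) = -2.497  (Pten1)
log2(56.99/12.94) = 2.139  (Pik7)
log2(16.99/219.6) = -3.692  (Fos7)
log2(0.302/0.361) = -0.257  (Tp8)
log2(110.6/230.1) = -1.057  (Esr10)
log2(0.989/2.065) = -1.062  (Nr12)
log2(2224/322.8) = 2.784  (Nfkb6)
The largest magnitude belongs to Fos7.

3.692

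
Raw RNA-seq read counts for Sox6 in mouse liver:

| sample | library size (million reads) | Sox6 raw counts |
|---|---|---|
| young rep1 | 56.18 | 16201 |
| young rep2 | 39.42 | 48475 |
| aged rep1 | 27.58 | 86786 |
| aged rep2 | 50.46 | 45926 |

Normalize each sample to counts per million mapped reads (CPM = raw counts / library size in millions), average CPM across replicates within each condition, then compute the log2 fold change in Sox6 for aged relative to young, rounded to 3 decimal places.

1.418

CPM(young rep1) = 16201 / 56.18 = 288.3766
CPM(young rep2) = 48475 / 39.42 = 1229.7057
CPM(aged rep1) = 86786 / 27.58 = 3146.7005
CPM(aged rep2) = 45926 / 50.46 = 910.1467
mean CPM(young) = 759.0412; mean CPM(aged) = 2028.4236
Fold change = 2028.4236 / 759.0412 = 2.67235
log2(2.67235) = 1.4181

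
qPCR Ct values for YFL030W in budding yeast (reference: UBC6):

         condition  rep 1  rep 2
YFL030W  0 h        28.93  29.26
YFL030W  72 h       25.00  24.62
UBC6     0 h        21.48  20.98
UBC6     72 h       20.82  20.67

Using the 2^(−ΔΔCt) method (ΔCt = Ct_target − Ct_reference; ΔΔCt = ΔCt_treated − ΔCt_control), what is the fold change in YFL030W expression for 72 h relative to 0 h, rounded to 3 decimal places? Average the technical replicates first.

Mean Ct: YFL030W 0 h 29.095; YFL030W 72 h 24.810; UBC6 0 h 21.230; UBC6 72 h 20.745
ΔCt(0 h) = 29.095 − 21.230 = 7.865
ΔCt(72 h) = 24.810 − 20.745 = 4.065
ΔΔCt = 4.065 − 7.865 = -3.800
Fold change = 2^(−(-3.800)) = 2^3.800 = 13.9288

13.929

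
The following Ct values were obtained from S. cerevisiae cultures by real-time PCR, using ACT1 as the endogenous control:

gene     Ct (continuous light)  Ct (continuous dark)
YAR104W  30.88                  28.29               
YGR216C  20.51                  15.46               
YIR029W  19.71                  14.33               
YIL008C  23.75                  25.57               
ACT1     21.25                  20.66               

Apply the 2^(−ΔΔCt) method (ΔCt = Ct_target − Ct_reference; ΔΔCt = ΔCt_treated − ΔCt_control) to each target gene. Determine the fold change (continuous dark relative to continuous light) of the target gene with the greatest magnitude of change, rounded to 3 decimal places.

YAR104W: ΔΔCt = (28.29−20.66) − (30.88−21.25) = 7.63 − 9.63 = -2.00; fold change = 2^2.00 = 4.000
YGR216C: ΔΔCt = (15.46−20.66) − (20.51−21.25) = -5.20 − (-0.74) = -4.46; fold change = 2^4.46 = 22.009
YIR029W: ΔΔCt = (14.33−20.66) − (19.71−21.25) = -6.33 − (-1.54) = -4.79; fold change = 2^4.79 = 27.665
YIL008C: ΔΔCt = (25.57−20.66) − (23.75−21.25) = 4.91 − 2.50 = 2.41; fold change = 2^-2.41 = 0.188
YIR029W has the largest |ΔΔCt| = 4.79.

27.665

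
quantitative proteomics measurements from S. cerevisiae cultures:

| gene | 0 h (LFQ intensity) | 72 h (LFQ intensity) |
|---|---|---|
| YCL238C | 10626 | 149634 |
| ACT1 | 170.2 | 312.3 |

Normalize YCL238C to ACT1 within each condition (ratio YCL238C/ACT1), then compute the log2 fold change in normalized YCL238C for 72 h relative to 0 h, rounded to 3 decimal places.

YCL238C/ACT1 (0 h) = 10626 / 170.2 = 62.432
YCL238C/ACT1 (72 h) = 149634 / 312.3 = 479.14
Fold change = 479.14 / 62.432 = 7.6745
log2(7.6745) = 2.9401

2.940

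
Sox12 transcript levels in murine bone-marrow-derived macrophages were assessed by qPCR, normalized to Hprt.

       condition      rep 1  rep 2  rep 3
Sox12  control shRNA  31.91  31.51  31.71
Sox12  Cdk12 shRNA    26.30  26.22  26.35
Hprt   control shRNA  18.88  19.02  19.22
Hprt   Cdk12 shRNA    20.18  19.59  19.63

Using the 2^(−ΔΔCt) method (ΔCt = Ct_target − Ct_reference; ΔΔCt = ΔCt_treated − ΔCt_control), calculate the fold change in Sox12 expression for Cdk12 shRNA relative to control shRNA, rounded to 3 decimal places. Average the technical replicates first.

72.505

Mean Ct: Sox12 control shRNA 31.710; Sox12 Cdk12 shRNA 26.290; Hprt control shRNA 19.040; Hprt Cdk12 shRNA 19.800
ΔCt(control shRNA) = 31.710 − 19.040 = 12.670
ΔCt(Cdk12 shRNA) = 26.290 − 19.800 = 6.490
ΔΔCt = 6.490 − 12.670 = -6.180
Fold change = 2^(−(-6.180)) = 2^6.180 = 72.5046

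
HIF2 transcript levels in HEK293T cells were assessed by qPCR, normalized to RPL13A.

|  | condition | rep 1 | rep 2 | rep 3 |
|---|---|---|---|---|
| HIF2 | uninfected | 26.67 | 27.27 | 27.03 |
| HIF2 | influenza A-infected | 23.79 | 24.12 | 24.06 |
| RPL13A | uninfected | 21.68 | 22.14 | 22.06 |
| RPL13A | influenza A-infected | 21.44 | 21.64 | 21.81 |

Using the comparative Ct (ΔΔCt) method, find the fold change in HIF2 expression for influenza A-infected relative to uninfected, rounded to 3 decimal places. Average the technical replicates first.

Mean Ct: HIF2 uninfected 26.990; HIF2 influenza A-infected 23.990; RPL13A uninfected 21.960; RPL13A influenza A-infected 21.630
ΔCt(uninfected) = 26.990 − 21.960 = 5.030
ΔCt(influenza A-infected) = 23.990 − 21.630 = 2.360
ΔΔCt = 2.360 − 5.030 = -2.670
Fold change = 2^(−(-2.670)) = 2^2.670 = 6.3643

6.364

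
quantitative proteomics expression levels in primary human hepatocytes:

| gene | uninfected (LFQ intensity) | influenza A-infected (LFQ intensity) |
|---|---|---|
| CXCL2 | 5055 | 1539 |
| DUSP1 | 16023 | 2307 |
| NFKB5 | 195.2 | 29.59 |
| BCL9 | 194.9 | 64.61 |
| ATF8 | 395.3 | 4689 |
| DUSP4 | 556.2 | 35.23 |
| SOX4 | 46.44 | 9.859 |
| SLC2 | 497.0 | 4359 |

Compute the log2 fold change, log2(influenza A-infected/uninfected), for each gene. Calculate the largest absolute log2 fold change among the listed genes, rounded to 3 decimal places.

log2(1539/5055) = -1.716  (CXCL2)
log2(2307/16023) = -2.796  (DUSP1)
log2(29.59/195.2) = -2.722  (NFKB5)
log2(64.61/194.9) = -1.593  (BCL9)
log2(4689/395.3) = 3.568  (ATF8)
log2(35.23/556.2) = -3.981  (DUSP4)
log2(9.859/46.44) = -2.236  (SOX4)
log2(4359/497.0) = 3.133  (SLC2)
The largest magnitude belongs to DUSP4.

3.981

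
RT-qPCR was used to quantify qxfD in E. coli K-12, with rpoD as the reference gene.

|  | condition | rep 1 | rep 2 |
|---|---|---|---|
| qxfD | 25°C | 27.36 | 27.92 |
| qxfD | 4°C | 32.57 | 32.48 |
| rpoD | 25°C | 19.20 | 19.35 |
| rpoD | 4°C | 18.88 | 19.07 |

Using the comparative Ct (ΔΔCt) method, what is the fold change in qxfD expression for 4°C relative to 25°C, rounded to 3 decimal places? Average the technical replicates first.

Mean Ct: qxfD 25°C 27.640; qxfD 4°C 32.525; rpoD 25°C 19.275; rpoD 4°C 18.975
ΔCt(25°C) = 27.640 − 19.275 = 8.365
ΔCt(4°C) = 32.525 − 18.975 = 13.550
ΔΔCt = 13.550 − 8.365 = 5.185
Fold change = 2^(−5.185) = 0.0275

0.027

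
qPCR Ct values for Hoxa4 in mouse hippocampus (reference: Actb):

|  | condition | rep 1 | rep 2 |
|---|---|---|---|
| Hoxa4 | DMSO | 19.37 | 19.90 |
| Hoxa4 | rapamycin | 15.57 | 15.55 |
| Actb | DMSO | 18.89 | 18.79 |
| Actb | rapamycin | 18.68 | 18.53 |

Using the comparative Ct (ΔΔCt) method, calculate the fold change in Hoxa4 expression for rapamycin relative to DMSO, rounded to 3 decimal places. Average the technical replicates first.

Mean Ct: Hoxa4 DMSO 19.635; Hoxa4 rapamycin 15.560; Actb DMSO 18.840; Actb rapamycin 18.605
ΔCt(DMSO) = 19.635 − 18.840 = 0.795
ΔCt(rapamycin) = 15.560 − 18.605 = -3.045
ΔΔCt = -3.045 − 0.795 = -3.840
Fold change = 2^(−(-3.840)) = 2^3.840 = 14.3204

14.320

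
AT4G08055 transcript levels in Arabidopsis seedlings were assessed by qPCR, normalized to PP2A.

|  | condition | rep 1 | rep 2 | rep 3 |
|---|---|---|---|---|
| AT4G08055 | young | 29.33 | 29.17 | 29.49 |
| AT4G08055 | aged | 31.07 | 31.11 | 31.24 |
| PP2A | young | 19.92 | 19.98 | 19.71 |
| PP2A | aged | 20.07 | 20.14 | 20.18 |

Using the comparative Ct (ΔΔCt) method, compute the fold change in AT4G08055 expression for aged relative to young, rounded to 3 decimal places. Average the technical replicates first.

0.342

Mean Ct: AT4G08055 young 29.330; AT4G08055 aged 31.140; PP2A young 19.870; PP2A aged 20.130
ΔCt(young) = 29.330 − 19.870 = 9.460
ΔCt(aged) = 31.140 − 20.130 = 11.010
ΔΔCt = 11.010 − 9.460 = 1.550
Fold change = 2^(−1.550) = 0.3415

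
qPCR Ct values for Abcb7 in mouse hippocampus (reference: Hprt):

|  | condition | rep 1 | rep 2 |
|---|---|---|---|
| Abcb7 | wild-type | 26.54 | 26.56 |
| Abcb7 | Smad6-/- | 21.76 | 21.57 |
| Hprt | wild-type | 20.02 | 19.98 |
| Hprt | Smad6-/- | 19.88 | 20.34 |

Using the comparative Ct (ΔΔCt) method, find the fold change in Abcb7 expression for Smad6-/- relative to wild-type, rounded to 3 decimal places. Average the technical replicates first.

Mean Ct: Abcb7 wild-type 26.550; Abcb7 Smad6-/- 21.665; Hprt wild-type 20.000; Hprt Smad6-/- 20.110
ΔCt(wild-type) = 26.550 − 20.000 = 6.550
ΔCt(Smad6-/-) = 21.665 − 20.110 = 1.555
ΔΔCt = 1.555 − 6.550 = -4.995
Fold change = 2^(−(-4.995)) = 2^4.995 = 31.8893

31.889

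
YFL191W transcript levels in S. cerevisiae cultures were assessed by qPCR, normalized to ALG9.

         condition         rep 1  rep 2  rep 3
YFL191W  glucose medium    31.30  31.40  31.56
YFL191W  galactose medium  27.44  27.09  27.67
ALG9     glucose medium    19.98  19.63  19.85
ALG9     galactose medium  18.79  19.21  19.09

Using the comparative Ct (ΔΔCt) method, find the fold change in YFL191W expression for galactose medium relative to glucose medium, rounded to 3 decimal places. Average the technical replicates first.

Mean Ct: YFL191W glucose medium 31.420; YFL191W galactose medium 27.400; ALG9 glucose medium 19.820; ALG9 galactose medium 19.030
ΔCt(glucose medium) = 31.420 − 19.820 = 11.600
ΔCt(galactose medium) = 27.400 − 19.030 = 8.370
ΔΔCt = 8.370 − 11.600 = -3.230
Fold change = 2^(−(-3.230)) = 2^3.230 = 9.3827

9.383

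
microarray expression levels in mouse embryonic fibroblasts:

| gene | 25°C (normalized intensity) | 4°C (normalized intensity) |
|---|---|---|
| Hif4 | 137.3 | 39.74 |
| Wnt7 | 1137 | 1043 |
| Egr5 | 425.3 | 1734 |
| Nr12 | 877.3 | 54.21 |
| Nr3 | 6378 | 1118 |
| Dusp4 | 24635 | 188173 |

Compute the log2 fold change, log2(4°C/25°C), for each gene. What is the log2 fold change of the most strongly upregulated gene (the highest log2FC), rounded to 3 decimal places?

log2(39.74/137.3) = -1.789  (Hif4)
log2(1043/1137) = -0.124  (Wnt7)
log2(1734/425.3) = 2.028  (Egr5)
log2(54.21/877.3) = -4.016  (Nr12)
log2(1118/6378) = -2.512  (Nr3)
log2(188173/24635) = 2.933  (Dusp4)
Dusp4 is most strongly upregulated.

2.933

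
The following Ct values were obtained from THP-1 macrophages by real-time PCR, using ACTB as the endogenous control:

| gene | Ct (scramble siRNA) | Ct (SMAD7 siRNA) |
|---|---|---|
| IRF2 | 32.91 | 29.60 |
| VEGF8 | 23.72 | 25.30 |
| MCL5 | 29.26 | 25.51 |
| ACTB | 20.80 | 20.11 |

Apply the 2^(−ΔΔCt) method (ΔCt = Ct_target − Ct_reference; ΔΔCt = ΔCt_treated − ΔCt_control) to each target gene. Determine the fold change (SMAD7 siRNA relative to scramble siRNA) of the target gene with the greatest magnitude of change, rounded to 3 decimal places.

IRF2: ΔΔCt = (29.60−20.11) − (32.91−20.80) = 9.49 − 12.11 = -2.62; fold change = 2^2.62 = 6.148
VEGF8: ΔΔCt = (25.30−20.11) − (23.72−20.80) = 5.19 − 2.92 = 2.27; fold change = 2^-2.27 = 0.207
MCL5: ΔΔCt = (25.51−20.11) − (29.26−20.80) = 5.40 − 8.46 = -3.06; fold change = 2^3.06 = 8.340
MCL5 has the largest |ΔΔCt| = 3.06.

8.340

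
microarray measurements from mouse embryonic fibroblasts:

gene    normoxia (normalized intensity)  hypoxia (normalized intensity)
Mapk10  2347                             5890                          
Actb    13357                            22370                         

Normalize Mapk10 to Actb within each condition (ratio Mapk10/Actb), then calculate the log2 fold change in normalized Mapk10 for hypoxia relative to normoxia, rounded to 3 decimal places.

Mapk10/Actb (normoxia) = 2347 / 13357 = 0.17571
Mapk10/Actb (hypoxia) = 5890 / 22370 = 0.2633
Fold change = 0.2633 / 0.17571 = 1.4985
log2(1.4985) = 0.5835

0.583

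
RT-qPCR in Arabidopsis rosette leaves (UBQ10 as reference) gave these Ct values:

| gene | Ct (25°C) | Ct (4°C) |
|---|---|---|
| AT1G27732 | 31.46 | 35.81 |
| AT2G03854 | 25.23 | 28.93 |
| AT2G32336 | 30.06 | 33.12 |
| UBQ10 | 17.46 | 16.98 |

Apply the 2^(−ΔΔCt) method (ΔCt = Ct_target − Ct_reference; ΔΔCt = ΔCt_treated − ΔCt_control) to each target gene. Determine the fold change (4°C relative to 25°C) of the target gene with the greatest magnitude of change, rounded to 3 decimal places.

AT1G27732: ΔΔCt = (35.81−16.98) − (31.46−17.46) = 18.83 − 14.00 = 4.83; fold change = 2^-4.83 = 0.035
AT2G03854: ΔΔCt = (28.93−16.98) − (25.23−17.46) = 11.95 − 7.77 = 4.18; fold change = 2^-4.18 = 0.055
AT2G32336: ΔΔCt = (33.12−16.98) − (30.06−17.46) = 16.14 − 12.60 = 3.54; fold change = 2^-3.54 = 0.086
AT1G27732 has the largest |ΔΔCt| = 4.83.

0.035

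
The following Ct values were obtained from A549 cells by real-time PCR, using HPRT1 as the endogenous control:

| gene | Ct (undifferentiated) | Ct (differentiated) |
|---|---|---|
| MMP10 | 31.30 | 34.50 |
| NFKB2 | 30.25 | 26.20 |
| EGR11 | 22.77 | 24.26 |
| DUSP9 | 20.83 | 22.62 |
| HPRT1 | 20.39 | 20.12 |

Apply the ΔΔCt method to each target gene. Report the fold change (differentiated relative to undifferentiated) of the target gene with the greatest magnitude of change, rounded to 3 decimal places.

MMP10: ΔΔCt = (34.50−20.12) − (31.30−20.39) = 14.38 − 10.91 = 3.47; fold change = 2^-3.47 = 0.090
NFKB2: ΔΔCt = (26.20−20.12) − (30.25−20.39) = 6.08 − 9.86 = -3.78; fold change = 2^3.78 = 13.737
EGR11: ΔΔCt = (24.26−20.12) − (22.77−20.39) = 4.14 − 2.38 = 1.76; fold change = 2^-1.76 = 0.295
DUSP9: ΔΔCt = (22.62−20.12) − (20.83−20.39) = 2.50 − 0.44 = 2.06; fold change = 2^-2.06 = 0.240
NFKB2 has the largest |ΔΔCt| = 3.78.

13.737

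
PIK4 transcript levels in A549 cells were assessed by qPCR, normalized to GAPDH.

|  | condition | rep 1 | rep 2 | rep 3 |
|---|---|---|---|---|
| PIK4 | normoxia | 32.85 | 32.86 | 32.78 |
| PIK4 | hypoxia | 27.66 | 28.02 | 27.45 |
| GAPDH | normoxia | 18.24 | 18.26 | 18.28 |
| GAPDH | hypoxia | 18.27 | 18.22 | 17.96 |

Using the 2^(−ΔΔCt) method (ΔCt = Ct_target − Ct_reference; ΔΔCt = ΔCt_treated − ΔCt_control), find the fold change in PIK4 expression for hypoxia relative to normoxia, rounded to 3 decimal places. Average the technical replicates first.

32.223

Mean Ct: PIK4 normoxia 32.830; PIK4 hypoxia 27.710; GAPDH normoxia 18.260; GAPDH hypoxia 18.150
ΔCt(normoxia) = 32.830 − 18.260 = 14.570
ΔCt(hypoxia) = 27.710 − 18.150 = 9.560
ΔΔCt = 9.560 − 14.570 = -5.010
Fold change = 2^(−(-5.010)) = 2^5.010 = 32.2226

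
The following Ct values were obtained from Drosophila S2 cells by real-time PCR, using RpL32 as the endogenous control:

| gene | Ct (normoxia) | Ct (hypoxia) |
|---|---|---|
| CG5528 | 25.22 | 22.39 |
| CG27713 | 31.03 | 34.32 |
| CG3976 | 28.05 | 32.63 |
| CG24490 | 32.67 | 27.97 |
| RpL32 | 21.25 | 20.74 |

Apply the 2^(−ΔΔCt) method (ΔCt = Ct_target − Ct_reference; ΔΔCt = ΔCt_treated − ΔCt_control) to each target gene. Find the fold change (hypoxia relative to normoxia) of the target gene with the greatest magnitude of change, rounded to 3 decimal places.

CG5528: ΔΔCt = (22.39−20.74) − (25.22−21.25) = 1.65 − 3.97 = -2.32; fold change = 2^2.32 = 4.993
CG27713: ΔΔCt = (34.32−20.74) − (31.03−21.25) = 13.58 − 9.78 = 3.80; fold change = 2^-3.80 = 0.072
CG3976: ΔΔCt = (32.63−20.74) − (28.05−21.25) = 11.89 − 6.80 = 5.09; fold change = 2^-5.09 = 0.029
CG24490: ΔΔCt = (27.97−20.74) − (32.67−21.25) = 7.23 − 11.42 = -4.19; fold change = 2^4.19 = 18.252
CG3976 has the largest |ΔΔCt| = 5.09.

0.029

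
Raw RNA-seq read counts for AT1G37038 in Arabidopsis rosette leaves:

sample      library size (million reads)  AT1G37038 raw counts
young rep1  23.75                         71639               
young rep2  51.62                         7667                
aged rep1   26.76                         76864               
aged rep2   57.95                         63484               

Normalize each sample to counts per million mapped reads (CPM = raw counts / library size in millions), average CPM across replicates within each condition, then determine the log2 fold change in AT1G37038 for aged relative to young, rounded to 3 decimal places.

0.326

CPM(young rep1) = 71639 / 23.75 = 3016.3789
CPM(young rep2) = 7667 / 51.62 = 148.5277
CPM(aged rep1) = 76864 / 26.76 = 2872.3468
CPM(aged rep2) = 63484 / 57.95 = 1095.4961
mean CPM(young) = 1582.4533; mean CPM(aged) = 1983.9215
Fold change = 1983.9215 / 1582.4533 = 1.25370
log2(1.25370) = 0.3262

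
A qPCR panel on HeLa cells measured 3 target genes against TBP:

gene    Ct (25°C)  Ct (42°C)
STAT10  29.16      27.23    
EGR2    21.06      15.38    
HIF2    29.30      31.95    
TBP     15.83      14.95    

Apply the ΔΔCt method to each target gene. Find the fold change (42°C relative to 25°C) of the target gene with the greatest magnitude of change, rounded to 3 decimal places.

27.858

STAT10: ΔΔCt = (27.23−14.95) − (29.16−15.83) = 12.28 − 13.33 = -1.05; fold change = 2^1.05 = 2.071
EGR2: ΔΔCt = (15.38−14.95) − (21.06−15.83) = 0.43 − 5.23 = -4.80; fold change = 2^4.80 = 27.858
HIF2: ΔΔCt = (31.95−14.95) − (29.30−15.83) = 17.00 − 13.47 = 3.53; fold change = 2^-3.53 = 0.087
EGR2 has the largest |ΔΔCt| = 4.80.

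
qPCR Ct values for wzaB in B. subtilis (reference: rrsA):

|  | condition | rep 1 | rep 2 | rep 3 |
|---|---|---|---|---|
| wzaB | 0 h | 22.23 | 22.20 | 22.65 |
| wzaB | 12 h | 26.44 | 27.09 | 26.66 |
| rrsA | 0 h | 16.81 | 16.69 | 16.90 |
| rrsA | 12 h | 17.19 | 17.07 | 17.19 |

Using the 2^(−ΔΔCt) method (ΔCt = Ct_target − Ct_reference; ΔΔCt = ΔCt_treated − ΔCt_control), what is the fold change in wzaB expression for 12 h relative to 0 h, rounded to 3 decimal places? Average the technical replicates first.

Mean Ct: wzaB 0 h 22.360; wzaB 12 h 26.730; rrsA 0 h 16.800; rrsA 12 h 17.150
ΔCt(0 h) = 22.360 − 16.800 = 5.560
ΔCt(12 h) = 26.730 − 17.150 = 9.580
ΔΔCt = 9.580 − 5.560 = 4.020
Fold change = 2^(−4.020) = 0.0616

0.062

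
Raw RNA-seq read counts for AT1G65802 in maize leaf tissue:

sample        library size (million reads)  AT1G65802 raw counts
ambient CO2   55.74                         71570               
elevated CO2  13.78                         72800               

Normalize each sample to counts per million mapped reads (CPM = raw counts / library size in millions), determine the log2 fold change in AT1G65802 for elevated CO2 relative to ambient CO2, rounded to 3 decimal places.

CPM(ambient CO2) = 71570 / 55.74 = 1283.9971
CPM(elevated CO2) = 72800 / 13.78 = 5283.0189
Fold change = 5283.0189 / 1283.9971 = 4.11451
log2(4.11451) = 2.0407

2.041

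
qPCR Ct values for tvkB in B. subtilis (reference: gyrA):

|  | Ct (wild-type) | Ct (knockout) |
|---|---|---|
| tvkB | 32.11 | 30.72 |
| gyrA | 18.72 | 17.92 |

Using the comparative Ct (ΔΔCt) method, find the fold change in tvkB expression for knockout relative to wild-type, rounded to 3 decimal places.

1.505

ΔCt(wild-type) = 32.110 − 18.720 = 13.390
ΔCt(knockout) = 30.720 − 17.920 = 12.800
ΔΔCt = 12.800 − 13.390 = -0.590
Fold change = 2^(−(-0.590)) = 2^0.590 = 1.5052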